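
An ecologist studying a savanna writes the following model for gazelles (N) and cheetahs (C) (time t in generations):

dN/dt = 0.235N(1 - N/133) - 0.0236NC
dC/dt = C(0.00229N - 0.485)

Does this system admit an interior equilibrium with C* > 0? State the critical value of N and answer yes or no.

The predator equation gives dC/dt > 0 only when N > 0.485/0.00229 = 212.
Without the predator, N → K = 133. Since 133 < 212, the predator cannot invade.

Threshold N = 212; K < 212, so no, the predator goes extinct.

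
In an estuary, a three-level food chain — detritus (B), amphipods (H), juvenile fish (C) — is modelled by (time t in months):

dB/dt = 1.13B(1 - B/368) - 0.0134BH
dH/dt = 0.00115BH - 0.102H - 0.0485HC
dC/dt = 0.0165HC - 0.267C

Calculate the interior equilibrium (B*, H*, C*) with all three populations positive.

B* ≈ 297, H* ≈ 16.2, C* ≈ 4.95

From dC/dt = 0: 0.0165H* = 0.267, so H* = 16.2.
From dB/dt = 0: 1.13(1 - B*/368) = 0.0134·16.2, giving B* = 368·(1 - 0.192) = 297.
From dH/dt = 0: 0.00115·297 - 0.102 = 0.0485C*, so C* = 0.24/0.0485 = 4.95.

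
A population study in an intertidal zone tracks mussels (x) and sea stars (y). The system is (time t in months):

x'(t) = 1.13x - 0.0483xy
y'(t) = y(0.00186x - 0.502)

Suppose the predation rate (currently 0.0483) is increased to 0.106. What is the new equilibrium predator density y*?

At the interior fixed point, setting dx/dt = 0 with x > 0 fixes y* = (prey growth rate)/(xy coefficient) — independent of the other coefficients.
With the change, y* = 1.13/0.106 = 10.7; it falls from 23.4.

y* ≈ 10.7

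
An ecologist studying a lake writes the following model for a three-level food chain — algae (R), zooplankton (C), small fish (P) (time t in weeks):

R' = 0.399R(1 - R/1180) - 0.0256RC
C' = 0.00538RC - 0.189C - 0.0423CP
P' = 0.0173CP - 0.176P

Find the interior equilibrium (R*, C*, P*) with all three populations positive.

From dP/dt = 0: 0.0173C* = 0.176, so C* = 10.2.
From dR/dt = 0: 0.399(1 - R*/1180) = 0.0256·10.2, giving R* = 1180·(1 - 0.653) = 410.
From dC/dt = 0: 0.00538·410 - 0.189 = 0.0423P*, so P* = 2.02/0.0423 = 47.7.

R* ≈ 410, C* ≈ 10.2, P* ≈ 47.7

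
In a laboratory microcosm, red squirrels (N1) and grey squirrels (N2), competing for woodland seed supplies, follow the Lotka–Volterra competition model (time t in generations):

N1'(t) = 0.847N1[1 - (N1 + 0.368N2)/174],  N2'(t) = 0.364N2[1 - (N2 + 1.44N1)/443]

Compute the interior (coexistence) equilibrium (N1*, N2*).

Setting both brackets to zero gives the nullclines N1 + 0.368N2 = 174 and 1.44N1 + N2 = 443.
Substituting N2 = 443 - 1.44N1 into the first: N1(1 - 0.368·1.44) = 174 - 0.368·443.
So N1* = 11/0.47 = 23.3, and then N2* = 443 - 1.44·23.3 = 409.

N1* ≈ 23.3, N2* ≈ 409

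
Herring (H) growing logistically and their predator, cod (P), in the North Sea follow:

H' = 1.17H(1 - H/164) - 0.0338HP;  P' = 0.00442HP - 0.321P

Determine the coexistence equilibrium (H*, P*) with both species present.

From dP/dt = 0 with P > 0: 0.00442H* = 0.321, so H* = 72.6.
Substitute into dH/dt = 0: 1.17(1 - 72.6/164) = 0.0338P*.
The bracket is 0.557, giving P* = 0.652/0.0338 = 19.3.

H* ≈ 72.6, P* ≈ 19.3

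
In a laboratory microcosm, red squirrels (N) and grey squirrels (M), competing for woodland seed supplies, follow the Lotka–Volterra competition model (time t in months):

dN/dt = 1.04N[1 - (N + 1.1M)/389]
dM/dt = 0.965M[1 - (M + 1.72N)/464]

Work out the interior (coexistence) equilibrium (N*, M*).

Setting both brackets to zero gives the nullclines N + 1.1M = 389 and 1.72N + M = 464.
Substituting M = 464 - 1.72N into the first: N(1 - 1.1·1.72) = 389 - 1.1·464.
So N* = -121/-0.892 = 136, and then M* = 464 - 1.72·136 = 230.

N* ≈ 136, M* ≈ 230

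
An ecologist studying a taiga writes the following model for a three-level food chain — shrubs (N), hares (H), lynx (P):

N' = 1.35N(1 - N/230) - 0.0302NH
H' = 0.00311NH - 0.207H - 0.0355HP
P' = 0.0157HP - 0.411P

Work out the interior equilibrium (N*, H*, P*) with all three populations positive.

N* ≈ 95.3, H* ≈ 26.2, P* ≈ 2.52

From dP/dt = 0: 0.0157H* = 0.411, so H* = 26.2.
From dN/dt = 0: 1.35(1 - N*/230) = 0.0302·26.2, giving N* = 230·(1 - 0.586) = 95.3.
From dH/dt = 0: 0.00311·95.3 - 0.207 = 0.0355P*, so P* = 0.0894/0.0355 = 2.52.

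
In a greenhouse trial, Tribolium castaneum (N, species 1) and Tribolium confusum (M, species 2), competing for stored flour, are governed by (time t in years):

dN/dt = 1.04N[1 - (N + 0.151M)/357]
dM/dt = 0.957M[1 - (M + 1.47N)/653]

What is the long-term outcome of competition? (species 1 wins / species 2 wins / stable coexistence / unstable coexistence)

Compare the nullcline intercepts: K1/α12 = 357/0.151 = 2360 > K2 = 653; K2/α21 = 653/1.47 = 444 > K1 = 357.
Since both inequalities hold, each species can invade when rare, so the interior equilibrium is stable.

stable coexistence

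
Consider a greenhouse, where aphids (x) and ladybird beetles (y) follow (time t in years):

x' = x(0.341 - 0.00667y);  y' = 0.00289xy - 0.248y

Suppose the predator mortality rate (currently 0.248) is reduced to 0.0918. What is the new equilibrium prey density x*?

x* ≈ 31.8

At the interior fixed point, setting dy/dt = 0 with y > 0 fixes x* = (predator death rate)/(xy coefficient) — independent of the other coefficients.
With the change, x* = 0.0918/0.00289 = 31.8; it falls from 85.8.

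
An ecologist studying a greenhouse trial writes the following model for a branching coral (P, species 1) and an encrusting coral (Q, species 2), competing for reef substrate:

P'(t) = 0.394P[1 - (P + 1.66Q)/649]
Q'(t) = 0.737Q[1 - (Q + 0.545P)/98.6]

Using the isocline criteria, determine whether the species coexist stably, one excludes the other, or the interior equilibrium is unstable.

Compare the nullcline intercepts: K1/α12 = 649/1.66 = 391 > K2 = 98.6; K2/α21 = 98.6/0.545 = 181 < K1 = 649.
Since the inequalities point opposite ways, species 1 can invade but species 2 cannot.

species 1 excludes species 2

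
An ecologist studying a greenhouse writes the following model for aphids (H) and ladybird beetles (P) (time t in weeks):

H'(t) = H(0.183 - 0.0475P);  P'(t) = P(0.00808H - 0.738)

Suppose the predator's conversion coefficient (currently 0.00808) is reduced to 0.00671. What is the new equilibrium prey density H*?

H* ≈ 110

At the interior fixed point, setting dP/dt = 0 with P > 0 fixes H* = (predator death rate)/(HP coefficient) — independent of the other coefficients.
With the change, H* = 0.738/0.00671 = 110; it rises from 91.3.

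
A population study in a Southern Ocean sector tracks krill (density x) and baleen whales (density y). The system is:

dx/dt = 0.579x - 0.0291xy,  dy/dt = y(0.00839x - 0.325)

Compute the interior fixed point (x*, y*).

x* ≈ 38.7, y* ≈ 19.9

Set dy/dt = 0 with y > 0: 0.00839x - 0.325 = 0, so x* = 0.325/0.00839 = 38.7.
Set dx/dt = 0 with x > 0: 0.579 - 0.0291y = 0, so y* = 0.579/0.0291 = 19.9.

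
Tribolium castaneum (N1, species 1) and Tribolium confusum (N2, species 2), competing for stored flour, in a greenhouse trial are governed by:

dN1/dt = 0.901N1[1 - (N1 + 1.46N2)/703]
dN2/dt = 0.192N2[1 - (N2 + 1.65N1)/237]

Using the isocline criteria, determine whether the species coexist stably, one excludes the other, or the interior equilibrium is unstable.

Compare the nullcline intercepts: K1/α12 = 703/1.46 = 482 > K2 = 237; K2/α21 = 237/1.65 = 144 < K1 = 703.
Since the inequalities point opposite ways, species 1 can invade but species 2 cannot.

species 1 excludes species 2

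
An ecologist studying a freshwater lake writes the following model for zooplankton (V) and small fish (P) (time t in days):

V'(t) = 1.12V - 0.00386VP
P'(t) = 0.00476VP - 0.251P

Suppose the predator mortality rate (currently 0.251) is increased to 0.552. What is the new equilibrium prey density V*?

At the interior fixed point, setting dP/dt = 0 with P > 0 fixes V* = (predator death rate)/(VP coefficient) — independent of the other coefficients.
With the change, V* = 0.552/0.00476 = 116; it rises from 52.7.

V* ≈ 116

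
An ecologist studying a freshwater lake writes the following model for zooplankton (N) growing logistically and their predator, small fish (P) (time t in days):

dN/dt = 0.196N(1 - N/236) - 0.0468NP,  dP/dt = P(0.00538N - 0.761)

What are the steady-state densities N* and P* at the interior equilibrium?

From dP/dt = 0 with P > 0: 0.00538N* = 0.761, so N* = 141.
Substitute into dN/dt = 0: 0.196(1 - 141/236) = 0.0468P*.
The bracket is 0.401, giving P* = 0.0785/0.0468 = 1.68.

N* ≈ 141, P* ≈ 1.68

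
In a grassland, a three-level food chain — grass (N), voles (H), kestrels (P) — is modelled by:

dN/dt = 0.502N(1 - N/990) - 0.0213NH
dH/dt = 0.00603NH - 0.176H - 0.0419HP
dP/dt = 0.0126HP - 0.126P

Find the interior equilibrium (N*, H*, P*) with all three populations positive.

N* ≈ 570, H* ≈ 10, P* ≈ 77.8

From dP/dt = 0: 0.0126H* = 0.126, so H* = 10.
From dN/dt = 0: 0.502(1 - N*/990) = 0.0213·10, giving N* = 990·(1 - 0.424) = 570.
From dH/dt = 0: 0.00603·570 - 0.176 = 0.0419P*, so P* = 3.26/0.0419 = 77.8.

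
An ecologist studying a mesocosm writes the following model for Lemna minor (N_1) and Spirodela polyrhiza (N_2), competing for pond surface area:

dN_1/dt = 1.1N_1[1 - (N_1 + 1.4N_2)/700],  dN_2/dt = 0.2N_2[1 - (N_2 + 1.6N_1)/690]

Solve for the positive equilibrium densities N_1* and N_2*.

N_1* ≈ 215, N_2* ≈ 347

Setting both brackets to zero gives the nullclines N_1 + 1.4N_2 = 700 and 1.6N_1 + N_2 = 690.
Substituting N_2 = 690 - 1.6N_1 into the first: N_1(1 - 1.4·1.6) = 700 - 1.4·690.
So N_1* = -266/-1.24 = 215, and then N_2* = 690 - 1.6·215 = 347.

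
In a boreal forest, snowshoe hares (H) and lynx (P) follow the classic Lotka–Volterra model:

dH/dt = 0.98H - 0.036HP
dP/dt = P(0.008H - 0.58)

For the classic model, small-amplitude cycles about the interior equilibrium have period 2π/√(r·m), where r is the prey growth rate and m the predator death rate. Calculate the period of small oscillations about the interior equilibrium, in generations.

Here r = 0.98 and m = 0.58, so r·m = 0.568.
ω = √0.568 = 0.754 per generation, hence T = 2π/ω ≈ 8.33 generations.

T ≈ 8.33 generations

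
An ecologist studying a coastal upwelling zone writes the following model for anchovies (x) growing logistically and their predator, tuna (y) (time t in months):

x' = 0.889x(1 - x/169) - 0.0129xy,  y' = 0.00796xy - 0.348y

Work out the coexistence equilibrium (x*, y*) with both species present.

x* ≈ 43.7, y* ≈ 51.1

From dy/dt = 0 with y > 0: 0.00796x* = 0.348, so x* = 43.7.
Substitute into dx/dt = 0: 0.889(1 - 43.7/169) = 0.0129y*.
The bracket is 0.741, giving y* = 0.659/0.0129 = 51.1.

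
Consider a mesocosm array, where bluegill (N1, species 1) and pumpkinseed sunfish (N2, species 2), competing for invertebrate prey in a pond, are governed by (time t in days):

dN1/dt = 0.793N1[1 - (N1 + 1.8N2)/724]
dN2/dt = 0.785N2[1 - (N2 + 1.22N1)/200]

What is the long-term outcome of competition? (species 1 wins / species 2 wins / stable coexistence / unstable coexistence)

Compare the nullcline intercepts: K1/α12 = 724/1.8 = 402 > K2 = 200; K2/α21 = 200/1.22 = 164 < K1 = 724.
Since the inequalities point opposite ways, species 1 can invade but species 2 cannot.

species 1 excludes species 2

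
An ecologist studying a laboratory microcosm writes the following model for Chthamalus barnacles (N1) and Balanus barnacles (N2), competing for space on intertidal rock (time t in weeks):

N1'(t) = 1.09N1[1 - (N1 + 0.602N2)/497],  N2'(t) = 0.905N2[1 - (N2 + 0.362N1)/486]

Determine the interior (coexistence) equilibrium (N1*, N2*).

N1* ≈ 261, N2* ≈ 391

Setting both brackets to zero gives the nullclines N1 + 0.602N2 = 497 and 0.362N1 + N2 = 486.
Substituting N2 = 486 - 0.362N1 into the first: N1(1 - 0.602·0.362) = 497 - 0.602·486.
So N1* = 204/0.782 = 261, and then N2* = 486 - 0.362·261 = 391.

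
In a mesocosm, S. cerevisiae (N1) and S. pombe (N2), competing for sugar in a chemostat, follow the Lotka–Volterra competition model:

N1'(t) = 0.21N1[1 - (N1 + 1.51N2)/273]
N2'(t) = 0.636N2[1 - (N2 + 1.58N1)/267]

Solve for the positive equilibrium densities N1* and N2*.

N1* ≈ 93.9, N2* ≈ 119

Setting both brackets to zero gives the nullclines N1 + 1.51N2 = 273 and 1.58N1 + N2 = 267.
Substituting N2 = 267 - 1.58N1 into the first: N1(1 - 1.51·1.58) = 273 - 1.51·267.
So N1* = -130/-1.39 = 93.9, and then N2* = 267 - 1.58·93.9 = 119.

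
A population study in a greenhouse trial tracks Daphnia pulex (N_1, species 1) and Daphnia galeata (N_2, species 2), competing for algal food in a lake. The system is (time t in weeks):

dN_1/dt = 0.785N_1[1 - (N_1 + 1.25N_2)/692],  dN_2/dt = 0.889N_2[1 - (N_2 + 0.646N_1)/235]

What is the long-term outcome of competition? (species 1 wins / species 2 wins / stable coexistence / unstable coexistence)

Compare the nullcline intercepts: K1/α12 = 692/1.25 = 554 > K2 = 235; K2/α21 = 235/0.646 = 364 < K1 = 692.
Since the inequalities point opposite ways, species 1 can invade but species 2 cannot.

species 1 excludes species 2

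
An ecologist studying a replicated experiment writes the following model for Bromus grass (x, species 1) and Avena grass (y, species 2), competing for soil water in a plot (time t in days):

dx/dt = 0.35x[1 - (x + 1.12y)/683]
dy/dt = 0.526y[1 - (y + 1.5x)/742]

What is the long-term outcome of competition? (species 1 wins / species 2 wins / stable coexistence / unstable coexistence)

unstable coexistence (outcome depends on initial conditions)

Compare the nullcline intercepts: K1/α12 = 683/1.12 = 610 < K2 = 742; K2/α21 = 742/1.5 = 495 < K1 = 683.
Since both are reversed, neither can invade when rare; the interior point is a saddle.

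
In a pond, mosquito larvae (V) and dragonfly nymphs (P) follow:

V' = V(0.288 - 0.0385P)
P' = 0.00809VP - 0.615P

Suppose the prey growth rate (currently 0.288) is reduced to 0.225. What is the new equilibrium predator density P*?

P* ≈ 5.84

At the interior fixed point, setting dV/dt = 0 with V > 0 fixes P* = (prey growth rate)/(VP coefficient) — independent of the other coefficients.
With the change, P* = 0.225/0.0385 = 5.84; it falls from 7.48.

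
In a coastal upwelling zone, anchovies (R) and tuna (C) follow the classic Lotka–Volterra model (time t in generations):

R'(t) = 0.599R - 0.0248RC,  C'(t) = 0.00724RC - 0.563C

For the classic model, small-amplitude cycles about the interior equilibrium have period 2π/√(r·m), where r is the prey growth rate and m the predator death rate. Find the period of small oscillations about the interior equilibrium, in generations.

Here r = 0.599 and m = 0.563, so r·m = 0.337.
ω = √0.337 = 0.581 per generation, hence T = 2π/ω ≈ 10.8 generations.

T ≈ 10.8 generations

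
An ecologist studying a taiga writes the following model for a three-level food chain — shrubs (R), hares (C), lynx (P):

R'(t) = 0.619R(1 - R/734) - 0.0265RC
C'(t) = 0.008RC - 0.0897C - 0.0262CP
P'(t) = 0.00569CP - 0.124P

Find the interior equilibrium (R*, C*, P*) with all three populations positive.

R* ≈ 49.2, C* ≈ 21.8, P* ≈ 11.6

From dP/dt = 0: 0.00569C* = 0.124, so C* = 21.8.
From dR/dt = 0: 0.619(1 - R*/734) = 0.0265·21.8, giving R* = 734·(1 - 0.933) = 49.2.
From dC/dt = 0: 0.008·49.2 - 0.0897 = 0.0262P*, so P* = 0.304/0.0262 = 11.6.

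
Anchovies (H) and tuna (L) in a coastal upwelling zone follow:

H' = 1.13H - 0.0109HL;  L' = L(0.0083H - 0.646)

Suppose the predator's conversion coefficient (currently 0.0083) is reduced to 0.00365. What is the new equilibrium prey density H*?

At the interior fixed point, setting dL/dt = 0 with L > 0 fixes H* = (predator death rate)/(HL coefficient) — independent of the other coefficients.
With the change, H* = 0.646/0.00365 = 177; it rises from 77.8.

H* ≈ 177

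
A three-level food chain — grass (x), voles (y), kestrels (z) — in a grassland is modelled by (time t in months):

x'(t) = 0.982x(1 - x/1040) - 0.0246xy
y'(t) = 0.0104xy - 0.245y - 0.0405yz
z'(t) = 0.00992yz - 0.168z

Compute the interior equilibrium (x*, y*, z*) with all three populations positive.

x* ≈ 599, y* ≈ 16.9, z* ≈ 148

From dz/dt = 0: 0.00992y* = 0.168, so y* = 16.9.
From dx/dt = 0: 0.982(1 - x*/1040) = 0.0246·16.9, giving x* = 1040·(1 - 0.424) = 599.
From dy/dt = 0: 0.0104·599 - 0.245 = 0.0405z*, so z* = 5.98/0.0405 = 148.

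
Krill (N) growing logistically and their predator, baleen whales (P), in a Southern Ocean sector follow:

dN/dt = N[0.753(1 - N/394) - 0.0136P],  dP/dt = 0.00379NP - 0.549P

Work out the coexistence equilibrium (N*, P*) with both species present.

N* ≈ 145, P* ≈ 35

From dP/dt = 0 with P > 0: 0.00379N* = 0.549, so N* = 145.
Substitute into dN/dt = 0: 0.753(1 - 145/394) = 0.0136P*.
The bracket is 0.632, giving P* = 0.476/0.0136 = 35.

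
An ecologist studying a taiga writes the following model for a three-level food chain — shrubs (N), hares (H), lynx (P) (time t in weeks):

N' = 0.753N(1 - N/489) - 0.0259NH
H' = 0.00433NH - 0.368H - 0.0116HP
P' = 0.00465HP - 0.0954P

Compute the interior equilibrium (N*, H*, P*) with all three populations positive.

N* ≈ 144, H* ≈ 20.5, P* ≈ 22

From dP/dt = 0: 0.00465H* = 0.0954, so H* = 20.5.
From dN/dt = 0: 0.753(1 - N*/489) = 0.0259·20.5, giving N* = 489·(1 - 0.706) = 144.
From dH/dt = 0: 0.00433·144 - 0.368 = 0.0116P*, so P* = 0.255/0.0116 = 22.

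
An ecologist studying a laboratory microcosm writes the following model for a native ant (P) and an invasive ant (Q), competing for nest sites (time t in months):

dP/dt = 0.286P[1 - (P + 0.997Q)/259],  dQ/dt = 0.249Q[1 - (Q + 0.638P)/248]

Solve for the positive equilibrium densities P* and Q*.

P* ≈ 32.3, Q* ≈ 227

Setting both brackets to zero gives the nullclines P + 0.997Q = 259 and 0.638P + Q = 248.
Substituting Q = 248 - 0.638P into the first: P(1 - 0.997·0.638) = 259 - 0.997·248.
So P* = 11.7/0.364 = 32.3, and then Q* = 248 - 0.638·32.3 = 227.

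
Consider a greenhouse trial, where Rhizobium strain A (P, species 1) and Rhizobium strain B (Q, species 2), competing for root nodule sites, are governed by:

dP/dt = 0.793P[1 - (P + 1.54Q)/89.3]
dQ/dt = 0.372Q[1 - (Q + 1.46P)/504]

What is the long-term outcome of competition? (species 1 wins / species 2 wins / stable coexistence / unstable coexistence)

Compare the nullcline intercepts: K1/α12 = 89.3/1.54 = 58 < K2 = 504; K2/α21 = 504/1.46 = 345 > K1 = 89.3.
Since the inequalities point opposite ways, species 2 can invade but species 1 cannot.

species 2 excludes species 1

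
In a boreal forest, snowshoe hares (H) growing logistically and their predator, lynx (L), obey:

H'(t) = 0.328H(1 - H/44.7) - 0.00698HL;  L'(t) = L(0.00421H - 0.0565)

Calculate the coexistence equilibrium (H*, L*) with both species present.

From dL/dt = 0 with L > 0: 0.00421H* = 0.0565, so H* = 13.4.
Substitute into dH/dt = 0: 0.328(1 - 13.4/44.7) = 0.00698L*.
The bracket is 0.7, giving L* = 0.23/0.00698 = 32.9.

H* ≈ 13.4, L* ≈ 32.9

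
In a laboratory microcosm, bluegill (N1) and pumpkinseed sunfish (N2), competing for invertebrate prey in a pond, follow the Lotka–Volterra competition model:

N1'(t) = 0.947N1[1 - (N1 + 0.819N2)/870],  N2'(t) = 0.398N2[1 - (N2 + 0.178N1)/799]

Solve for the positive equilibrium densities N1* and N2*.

N1* ≈ 252, N2* ≈ 754

Setting both brackets to zero gives the nullclines N1 + 0.819N2 = 870 and 0.178N1 + N2 = 799.
Substituting N2 = 799 - 0.178N1 into the first: N1(1 - 0.819·0.178) = 870 - 0.819·799.
So N1* = 216/0.854 = 252, and then N2* = 799 - 0.178·252 = 754.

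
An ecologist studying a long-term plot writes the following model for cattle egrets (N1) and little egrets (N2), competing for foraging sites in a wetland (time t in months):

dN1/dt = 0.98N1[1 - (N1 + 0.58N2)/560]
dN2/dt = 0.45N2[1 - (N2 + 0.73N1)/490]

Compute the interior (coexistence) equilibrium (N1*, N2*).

N1* ≈ 478, N2* ≈ 141

Setting both brackets to zero gives the nullclines N1 + 0.58N2 = 560 and 0.73N1 + N2 = 490.
Substituting N2 = 490 - 0.73N1 into the first: N1(1 - 0.58·0.73) = 560 - 0.58·490.
So N1* = 276/0.577 = 478, and then N2* = 490 - 0.73·478 = 141.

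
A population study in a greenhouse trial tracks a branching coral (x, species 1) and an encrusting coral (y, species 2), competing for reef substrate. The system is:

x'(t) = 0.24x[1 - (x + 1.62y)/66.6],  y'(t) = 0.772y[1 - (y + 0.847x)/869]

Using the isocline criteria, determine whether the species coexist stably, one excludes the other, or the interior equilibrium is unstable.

species 2 excludes species 1

Compare the nullcline intercepts: K1/α12 = 66.6/1.62 = 41.1 < K2 = 869; K2/α21 = 869/0.847 = 1030 > K1 = 66.6.
Since the inequalities point opposite ways, species 2 can invade but species 1 cannot.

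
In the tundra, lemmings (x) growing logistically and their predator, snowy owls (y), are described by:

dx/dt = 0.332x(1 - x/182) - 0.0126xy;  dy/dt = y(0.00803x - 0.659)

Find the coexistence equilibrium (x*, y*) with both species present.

x* ≈ 82.1, y* ≈ 14.5

From dy/dt = 0 with y > 0: 0.00803x* = 0.659, so x* = 82.1.
Substitute into dx/dt = 0: 0.332(1 - 82.1/182) = 0.0126y*.
The bracket is 0.549, giving y* = 0.182/0.0126 = 14.5.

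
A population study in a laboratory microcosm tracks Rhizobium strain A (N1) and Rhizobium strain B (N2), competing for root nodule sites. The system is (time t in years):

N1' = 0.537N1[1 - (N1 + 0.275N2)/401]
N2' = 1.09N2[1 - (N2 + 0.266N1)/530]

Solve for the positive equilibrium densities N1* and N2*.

N1* ≈ 275, N2* ≈ 457

Setting both brackets to zero gives the nullclines N1 + 0.275N2 = 401 and 0.266N1 + N2 = 530.
Substituting N2 = 530 - 0.266N1 into the first: N1(1 - 0.275·0.266) = 401 - 0.275·530.
So N1* = 255/0.927 = 275, and then N2* = 530 - 0.266·275 = 457.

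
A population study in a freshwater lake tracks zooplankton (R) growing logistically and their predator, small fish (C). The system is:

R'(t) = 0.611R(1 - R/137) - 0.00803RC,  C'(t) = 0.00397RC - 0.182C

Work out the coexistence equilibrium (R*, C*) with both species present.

R* ≈ 45.8, C* ≈ 50.6

From dC/dt = 0 with C > 0: 0.00397R* = 0.182, so R* = 45.8.
Substitute into dR/dt = 0: 0.611(1 - 45.8/137) = 0.00803C*.
The bracket is 0.665, giving C* = 0.407/0.00803 = 50.6.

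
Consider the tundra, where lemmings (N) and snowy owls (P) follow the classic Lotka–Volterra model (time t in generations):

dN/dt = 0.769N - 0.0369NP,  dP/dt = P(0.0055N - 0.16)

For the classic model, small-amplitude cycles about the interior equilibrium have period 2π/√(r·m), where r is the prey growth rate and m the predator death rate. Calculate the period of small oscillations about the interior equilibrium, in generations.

Here r = 0.769 and m = 0.16, so r·m = 0.123.
ω = √0.123 = 0.351 per generation, hence T = 2π/ω ≈ 17.9 generations.

T ≈ 17.9 generations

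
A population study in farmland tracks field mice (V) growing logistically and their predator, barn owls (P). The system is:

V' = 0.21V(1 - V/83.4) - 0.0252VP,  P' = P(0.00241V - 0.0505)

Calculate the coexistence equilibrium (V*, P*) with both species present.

From dP/dt = 0 with P > 0: 0.00241V* = 0.0505, so V* = 21.
Substitute into dV/dt = 0: 0.21(1 - 21/83.4) = 0.0252P*.
The bracket is 0.749, giving P* = 0.157/0.0252 = 6.24.

V* ≈ 21, P* ≈ 6.24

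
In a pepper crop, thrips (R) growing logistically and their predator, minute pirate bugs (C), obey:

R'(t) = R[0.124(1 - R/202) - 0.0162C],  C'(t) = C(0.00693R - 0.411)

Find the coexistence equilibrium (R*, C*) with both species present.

R* ≈ 59.3, C* ≈ 5.41

From dC/dt = 0 with C > 0: 0.00693R* = 0.411, so R* = 59.3.
Substitute into dR/dt = 0: 0.124(1 - 59.3/202) = 0.0162C*.
The bracket is 0.706, giving C* = 0.0876/0.0162 = 5.41.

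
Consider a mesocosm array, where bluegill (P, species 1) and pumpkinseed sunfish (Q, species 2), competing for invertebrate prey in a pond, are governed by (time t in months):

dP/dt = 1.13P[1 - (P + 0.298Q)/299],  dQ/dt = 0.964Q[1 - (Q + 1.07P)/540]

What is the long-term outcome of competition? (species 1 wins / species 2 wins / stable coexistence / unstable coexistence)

Compare the nullcline intercepts: K1/α12 = 299/0.298 = 1000 > K2 = 540; K2/α21 = 540/1.07 = 505 > K1 = 299.
Since both inequalities hold, each species can invade when rare, so the interior equilibrium is stable.

stable coexistence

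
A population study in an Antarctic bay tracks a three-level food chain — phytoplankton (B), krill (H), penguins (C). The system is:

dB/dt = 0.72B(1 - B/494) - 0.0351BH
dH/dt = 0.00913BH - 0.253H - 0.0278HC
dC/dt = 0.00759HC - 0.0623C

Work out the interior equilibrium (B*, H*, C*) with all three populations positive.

B* ≈ 296, H* ≈ 8.21, C* ≈ 88.2

From dC/dt = 0: 0.00759H* = 0.0623, so H* = 8.21.
From dB/dt = 0: 0.72(1 - B*/494) = 0.0351·8.21, giving B* = 494·(1 - 0.4) = 296.
From dH/dt = 0: 0.00913·296 - 0.253 = 0.0278C*, so C* = 2.45/0.0278 = 88.2.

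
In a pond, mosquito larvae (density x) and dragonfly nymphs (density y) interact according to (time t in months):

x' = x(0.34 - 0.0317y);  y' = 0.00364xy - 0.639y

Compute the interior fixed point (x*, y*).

Set dy/dt = 0 with y > 0: 0.00364x - 0.639 = 0, so x* = 0.639/0.00364 = 176.
Set dx/dt = 0 with x > 0: 0.34 - 0.0317y = 0, so y* = 0.34/0.0317 = 10.7.

x* ≈ 176, y* ≈ 10.7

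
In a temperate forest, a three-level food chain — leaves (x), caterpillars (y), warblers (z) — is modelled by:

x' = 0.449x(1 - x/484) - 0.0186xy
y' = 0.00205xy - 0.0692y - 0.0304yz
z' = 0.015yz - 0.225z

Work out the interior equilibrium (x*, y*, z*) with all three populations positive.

From dz/dt = 0: 0.015y* = 0.225, so y* = 15.
From dx/dt = 0: 0.449(1 - x*/484) = 0.0186·15, giving x* = 484·(1 - 0.621) = 183.
From dy/dt = 0: 0.00205·183 - 0.0692 = 0.0304z*, so z* = 0.306/0.0304 = 10.1.

x* ≈ 183, y* ≈ 15, z* ≈ 10.1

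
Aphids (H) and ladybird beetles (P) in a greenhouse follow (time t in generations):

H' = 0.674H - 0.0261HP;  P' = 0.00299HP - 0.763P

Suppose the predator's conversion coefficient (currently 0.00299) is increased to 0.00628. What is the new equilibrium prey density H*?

At the interior fixed point, setting dP/dt = 0 with P > 0 fixes H* = (predator death rate)/(HP coefficient) — independent of the other coefficients.
With the change, H* = 0.763/0.00628 = 121; it falls from 255.

H* ≈ 121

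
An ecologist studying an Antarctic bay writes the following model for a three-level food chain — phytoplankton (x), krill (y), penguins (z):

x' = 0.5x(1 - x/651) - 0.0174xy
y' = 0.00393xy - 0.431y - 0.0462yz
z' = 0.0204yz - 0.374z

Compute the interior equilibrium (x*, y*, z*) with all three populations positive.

From dz/dt = 0: 0.0204y* = 0.374, so y* = 18.3.
From dx/dt = 0: 0.5(1 - x*/651) = 0.0174·18.3, giving x* = 651·(1 - 0.638) = 236.
From dy/dt = 0: 0.00393·236 - 0.431 = 0.0462z*, so z* = 0.495/0.0462 = 10.7.

x* ≈ 236, y* ≈ 18.3, z* ≈ 10.7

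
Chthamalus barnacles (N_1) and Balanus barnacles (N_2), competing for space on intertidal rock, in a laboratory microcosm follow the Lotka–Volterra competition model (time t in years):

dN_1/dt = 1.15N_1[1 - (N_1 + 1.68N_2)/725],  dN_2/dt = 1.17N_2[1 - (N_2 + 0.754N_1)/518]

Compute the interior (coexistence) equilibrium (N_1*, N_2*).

Setting both brackets to zero gives the nullclines N_1 + 1.68N_2 = 725 and 0.754N_1 + N_2 = 518.
Substituting N_2 = 518 - 0.754N_1 into the first: N_1(1 - 1.68·0.754) = 725 - 1.68·518.
So N_1* = -145/-0.267 = 545, and then N_2* = 518 - 0.754·545 = 107.

N_1* ≈ 545, N_2* ≈ 107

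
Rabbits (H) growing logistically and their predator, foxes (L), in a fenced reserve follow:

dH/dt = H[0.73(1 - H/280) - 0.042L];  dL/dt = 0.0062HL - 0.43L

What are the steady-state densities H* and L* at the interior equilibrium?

H* ≈ 69.4, L* ≈ 13.1

From dL/dt = 0 with L > 0: 0.0062H* = 0.43, so H* = 69.4.
Substitute into dH/dt = 0: 0.73(1 - 69.4/280) = 0.042L*.
The bracket is 0.752, giving L* = 0.549/0.042 = 13.1.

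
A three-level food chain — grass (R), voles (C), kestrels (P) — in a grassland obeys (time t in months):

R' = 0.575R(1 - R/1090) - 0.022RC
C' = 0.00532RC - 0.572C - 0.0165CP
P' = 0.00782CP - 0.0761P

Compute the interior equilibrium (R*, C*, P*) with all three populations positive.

From dP/dt = 0: 0.00782C* = 0.0761, so C* = 9.73.
From dR/dt = 0: 0.575(1 - R*/1090) = 0.022·9.73, giving R* = 1090·(1 - 0.372) = 684.
From dC/dt = 0: 0.00532·684 - 0.572 = 0.0165P*, so P* = 3.07/0.0165 = 186.

R* ≈ 684, C* ≈ 9.73, P* ≈ 186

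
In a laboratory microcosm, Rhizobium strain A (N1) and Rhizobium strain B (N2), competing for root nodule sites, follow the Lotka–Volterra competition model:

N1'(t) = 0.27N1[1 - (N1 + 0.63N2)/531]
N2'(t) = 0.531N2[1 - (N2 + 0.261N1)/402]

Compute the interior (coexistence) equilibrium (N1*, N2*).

N1* ≈ 332, N2* ≈ 315

Setting both brackets to zero gives the nullclines N1 + 0.63N2 = 531 and 0.261N1 + N2 = 402.
Substituting N2 = 402 - 0.261N1 into the first: N1(1 - 0.63·0.261) = 531 - 0.63·402.
So N1* = 278/0.836 = 332, and then N2* = 402 - 0.261·332 = 315.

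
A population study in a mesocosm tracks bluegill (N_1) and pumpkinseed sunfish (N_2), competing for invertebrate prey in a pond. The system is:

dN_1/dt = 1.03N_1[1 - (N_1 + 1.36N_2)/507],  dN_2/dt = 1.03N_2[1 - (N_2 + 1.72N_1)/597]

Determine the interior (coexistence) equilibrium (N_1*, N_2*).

N_1* ≈ 228, N_2* ≈ 205

Setting both brackets to zero gives the nullclines N_1 + 1.36N_2 = 507 and 1.72N_1 + N_2 = 597.
Substituting N_2 = 597 - 1.72N_1 into the first: N_1(1 - 1.36·1.72) = 507 - 1.36·597.
So N_1* = -305/-1.34 = 228, and then N_2* = 597 - 1.72·228 = 205.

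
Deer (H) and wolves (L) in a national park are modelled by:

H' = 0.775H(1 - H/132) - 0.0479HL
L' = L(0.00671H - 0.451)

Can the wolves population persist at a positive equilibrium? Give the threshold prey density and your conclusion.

Threshold H = 67.2; K > 67.2, so yes, the predator persists.

The predator equation gives dL/dt > 0 only when H > 0.451/0.00671 = 67.2.
Without the predator, H → K = 132. Since 132 > 67.2, the predator can invade and persist.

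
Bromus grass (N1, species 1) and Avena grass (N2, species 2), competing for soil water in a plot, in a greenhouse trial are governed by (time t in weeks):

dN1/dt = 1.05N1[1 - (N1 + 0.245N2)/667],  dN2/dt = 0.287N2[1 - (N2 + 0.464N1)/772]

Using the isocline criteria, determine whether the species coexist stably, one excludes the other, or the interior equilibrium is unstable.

Compare the nullcline intercepts: K1/α12 = 667/0.245 = 2720 > K2 = 772; K2/α21 = 772/0.464 = 1660 > K1 = 667.
Since both inequalities hold, each species can invade when rare, so the interior equilibrium is stable.

stable coexistence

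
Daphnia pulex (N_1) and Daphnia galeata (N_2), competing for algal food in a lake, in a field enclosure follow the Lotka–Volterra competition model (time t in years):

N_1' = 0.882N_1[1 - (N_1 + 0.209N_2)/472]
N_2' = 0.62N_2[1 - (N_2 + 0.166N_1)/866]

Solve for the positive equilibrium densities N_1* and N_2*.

Setting both brackets to zero gives the nullclines N_1 + 0.209N_2 = 472 and 0.166N_1 + N_2 = 866.
Substituting N_2 = 866 - 0.166N_1 into the first: N_1(1 - 0.209·0.166) = 472 - 0.209·866.
So N_1* = 291/0.965 = 301, and then N_2* = 866 - 0.166·301 = 816.

N_1* ≈ 301, N_2* ≈ 816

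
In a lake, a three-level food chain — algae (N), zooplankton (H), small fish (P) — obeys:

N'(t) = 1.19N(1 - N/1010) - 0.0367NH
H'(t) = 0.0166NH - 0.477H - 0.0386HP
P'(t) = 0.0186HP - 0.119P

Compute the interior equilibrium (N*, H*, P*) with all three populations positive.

N* ≈ 811, H* ≈ 6.4, P* ≈ 336

From dP/dt = 0: 0.0186H* = 0.119, so H* = 6.4.
From dN/dt = 0: 1.19(1 - N*/1010) = 0.0367·6.4, giving N* = 1010·(1 - 0.197) = 811.
From dH/dt = 0: 0.0166·811 - 0.477 = 0.0386P*, so P* = 13/0.0386 = 336.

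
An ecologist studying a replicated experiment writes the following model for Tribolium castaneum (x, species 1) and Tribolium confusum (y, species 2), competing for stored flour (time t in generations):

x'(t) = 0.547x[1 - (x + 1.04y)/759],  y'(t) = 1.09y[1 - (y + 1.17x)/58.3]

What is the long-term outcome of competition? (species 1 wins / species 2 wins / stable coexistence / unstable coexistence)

Compare the nullcline intercepts: K1/α12 = 759/1.04 = 730 > K2 = 58.3; K2/α21 = 58.3/1.17 = 49.8 < K1 = 759.
Since the inequalities point opposite ways, species 1 can invade but species 2 cannot.

species 1 excludes species 2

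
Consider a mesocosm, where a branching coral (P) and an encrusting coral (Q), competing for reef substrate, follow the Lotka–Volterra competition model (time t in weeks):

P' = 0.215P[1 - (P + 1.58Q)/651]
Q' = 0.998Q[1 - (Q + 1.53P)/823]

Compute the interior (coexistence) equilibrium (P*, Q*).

Setting both brackets to zero gives the nullclines P + 1.58Q = 651 and 1.53P + Q = 823.
Substituting Q = 823 - 1.53P into the first: P(1 - 1.58·1.53) = 651 - 1.58·823.
So P* = -649/-1.42 = 458, and then Q* = 823 - 1.53·458 = 122.

P* ≈ 458, Q* ≈ 122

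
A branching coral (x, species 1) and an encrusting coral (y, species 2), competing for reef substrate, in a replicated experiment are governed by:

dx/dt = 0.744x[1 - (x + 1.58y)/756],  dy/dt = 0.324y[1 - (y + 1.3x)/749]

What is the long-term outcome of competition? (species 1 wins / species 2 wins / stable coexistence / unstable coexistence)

Compare the nullcline intercepts: K1/α12 = 756/1.58 = 478 < K2 = 749; K2/α21 = 749/1.3 = 576 < K1 = 756.
Since both are reversed, neither can invade when rare; the interior point is a saddle.

unstable coexistence (outcome depends on initial conditions)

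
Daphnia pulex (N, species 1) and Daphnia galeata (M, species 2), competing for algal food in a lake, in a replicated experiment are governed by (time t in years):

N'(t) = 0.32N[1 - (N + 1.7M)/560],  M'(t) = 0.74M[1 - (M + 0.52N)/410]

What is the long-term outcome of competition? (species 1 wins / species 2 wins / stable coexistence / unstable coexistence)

species 2 excludes species 1

Compare the nullcline intercepts: K1/α12 = 560/1.7 = 329 < K2 = 410; K2/α21 = 410/0.52 = 788 > K1 = 560.
Since the inequalities point opposite ways, species 2 can invade but species 1 cannot.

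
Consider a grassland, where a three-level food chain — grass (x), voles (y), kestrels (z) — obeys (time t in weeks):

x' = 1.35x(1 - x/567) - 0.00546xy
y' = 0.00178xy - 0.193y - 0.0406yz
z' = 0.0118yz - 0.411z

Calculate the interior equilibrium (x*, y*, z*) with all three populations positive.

x* ≈ 487, y* ≈ 34.8, z* ≈ 16.6

From dz/dt = 0: 0.0118y* = 0.411, so y* = 34.8.
From dx/dt = 0: 1.35(1 - x*/567) = 0.00546·34.8, giving x* = 567·(1 - 0.141) = 487.
From dy/dt = 0: 0.00178·487 - 0.193 = 0.0406z*, so z* = 0.674/0.0406 = 16.6.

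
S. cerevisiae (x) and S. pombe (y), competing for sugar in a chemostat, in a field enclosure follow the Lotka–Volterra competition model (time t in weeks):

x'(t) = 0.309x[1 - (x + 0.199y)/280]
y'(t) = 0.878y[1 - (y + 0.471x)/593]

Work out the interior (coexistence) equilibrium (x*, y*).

Setting both brackets to zero gives the nullclines x + 0.199y = 280 and 0.471x + y = 593.
Substituting y = 593 - 0.471x into the first: x(1 - 0.199·0.471) = 280 - 0.199·593.
So x* = 162/0.906 = 179, and then y* = 593 - 0.471·179 = 509.

x* ≈ 179, y* ≈ 509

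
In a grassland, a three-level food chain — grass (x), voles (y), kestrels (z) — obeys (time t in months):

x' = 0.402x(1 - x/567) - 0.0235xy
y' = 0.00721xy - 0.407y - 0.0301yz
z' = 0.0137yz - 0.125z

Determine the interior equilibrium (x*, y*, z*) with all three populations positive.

From dz/dt = 0: 0.0137y* = 0.125, so y* = 9.12.
From dx/dt = 0: 0.402(1 - x*/567) = 0.0235·9.12, giving x* = 567·(1 - 0.533) = 265.
From dy/dt = 0: 0.00721·265 - 0.407 = 0.0301z*, so z* = 1.5/0.0301 = 49.9.

x* ≈ 265, y* ≈ 9.12, z* ≈ 49.9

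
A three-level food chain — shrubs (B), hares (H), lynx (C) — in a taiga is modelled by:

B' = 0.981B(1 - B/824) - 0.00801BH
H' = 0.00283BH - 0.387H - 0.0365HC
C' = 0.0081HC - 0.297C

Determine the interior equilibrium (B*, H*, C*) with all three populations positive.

B* ≈ 577, H* ≈ 36.7, C* ≈ 34.2

From dC/dt = 0: 0.0081H* = 0.297, so H* = 36.7.
From dB/dt = 0: 0.981(1 - B*/824) = 0.00801·36.7, giving B* = 824·(1 - 0.299) = 577.
From dH/dt = 0: 0.00283·577 - 0.387 = 0.0365C*, so C* = 1.25/0.0365 = 34.2.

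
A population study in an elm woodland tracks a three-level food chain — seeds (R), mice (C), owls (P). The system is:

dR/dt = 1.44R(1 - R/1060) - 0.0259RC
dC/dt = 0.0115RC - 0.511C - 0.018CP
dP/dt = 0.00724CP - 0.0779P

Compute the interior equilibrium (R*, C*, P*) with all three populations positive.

From dP/dt = 0: 0.00724C* = 0.0779, so C* = 10.8.
From dR/dt = 0: 1.44(1 - R*/1060) = 0.0259·10.8, giving R* = 1060·(1 - 0.194) = 855.
From dC/dt = 0: 0.0115·855 - 0.511 = 0.018P*, so P* = 9.32/0.018 = 518.

R* ≈ 855, C* ≈ 10.8, P* ≈ 518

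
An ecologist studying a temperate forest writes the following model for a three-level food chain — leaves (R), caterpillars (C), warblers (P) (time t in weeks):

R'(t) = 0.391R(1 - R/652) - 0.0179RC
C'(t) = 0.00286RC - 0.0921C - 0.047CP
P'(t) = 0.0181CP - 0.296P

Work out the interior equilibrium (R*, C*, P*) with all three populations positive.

R* ≈ 164, C* ≈ 16.4, P* ≈ 8.01

From dP/dt = 0: 0.0181C* = 0.296, so C* = 16.4.
From dR/dt = 0: 0.391(1 - R*/652) = 0.0179·16.4, giving R* = 652·(1 - 0.749) = 164.
From dC/dt = 0: 0.00286·164 - 0.0921 = 0.047P*, so P* = 0.377/0.047 = 8.01.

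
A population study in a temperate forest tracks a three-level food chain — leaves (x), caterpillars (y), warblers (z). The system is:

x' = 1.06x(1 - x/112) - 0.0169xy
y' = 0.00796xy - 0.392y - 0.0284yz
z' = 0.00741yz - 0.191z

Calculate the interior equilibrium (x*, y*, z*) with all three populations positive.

From dz/dt = 0: 0.00741y* = 0.191, so y* = 25.8.
From dx/dt = 0: 1.06(1 - x*/112) = 0.0169·25.8, giving x* = 112·(1 - 0.411) = 66.
From dy/dt = 0: 0.00796·66 - 0.392 = 0.0284z*, so z* = 0.133/0.0284 = 4.69.

x* ≈ 66, y* ≈ 25.8, z* ≈ 4.69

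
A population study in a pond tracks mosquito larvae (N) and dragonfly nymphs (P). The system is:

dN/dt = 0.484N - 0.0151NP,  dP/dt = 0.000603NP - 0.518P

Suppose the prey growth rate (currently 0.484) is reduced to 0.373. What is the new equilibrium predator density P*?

At the interior fixed point, setting dN/dt = 0 with N > 0 fixes P* = (prey growth rate)/(NP coefficient) — independent of the other coefficients.
With the change, P* = 0.373/0.0151 = 24.7; it falls from 32.1.

P* ≈ 24.7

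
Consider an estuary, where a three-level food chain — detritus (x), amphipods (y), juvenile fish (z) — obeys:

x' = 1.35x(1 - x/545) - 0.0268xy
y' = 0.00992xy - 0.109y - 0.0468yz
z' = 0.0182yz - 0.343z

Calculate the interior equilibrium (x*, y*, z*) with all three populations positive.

From dz/dt = 0: 0.0182y* = 0.343, so y* = 18.8.
From dx/dt = 0: 1.35(1 - x*/545) = 0.0268·18.8, giving x* = 545·(1 - 0.374) = 341.
From dy/dt = 0: 0.00992·341 - 0.109 = 0.0468z*, so z* = 3.27/0.0468 = 70.

x* ≈ 341, y* ≈ 18.8, z* ≈ 70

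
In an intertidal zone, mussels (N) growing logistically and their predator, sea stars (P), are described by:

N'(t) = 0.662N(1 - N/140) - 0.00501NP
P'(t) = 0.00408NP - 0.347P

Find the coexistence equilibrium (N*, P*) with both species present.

From dP/dt = 0 with P > 0: 0.00408N* = 0.347, so N* = 85.
Substitute into dN/dt = 0: 0.662(1 - 85/140) = 0.00501P*.
The bracket is 0.393, giving P* = 0.26/0.00501 = 51.9.

N* ≈ 85, P* ≈ 51.9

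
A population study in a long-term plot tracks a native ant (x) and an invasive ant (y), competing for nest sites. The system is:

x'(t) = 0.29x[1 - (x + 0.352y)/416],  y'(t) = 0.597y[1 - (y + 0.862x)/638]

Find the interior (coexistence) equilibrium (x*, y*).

Setting both brackets to zero gives the nullclines x + 0.352y = 416 and 0.862x + y = 638.
Substituting y = 638 - 0.862x into the first: x(1 - 0.352·0.862) = 416 - 0.352·638.
So x* = 191/0.697 = 275, and then y* = 638 - 0.862·275 = 401.

x* ≈ 275, y* ≈ 401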